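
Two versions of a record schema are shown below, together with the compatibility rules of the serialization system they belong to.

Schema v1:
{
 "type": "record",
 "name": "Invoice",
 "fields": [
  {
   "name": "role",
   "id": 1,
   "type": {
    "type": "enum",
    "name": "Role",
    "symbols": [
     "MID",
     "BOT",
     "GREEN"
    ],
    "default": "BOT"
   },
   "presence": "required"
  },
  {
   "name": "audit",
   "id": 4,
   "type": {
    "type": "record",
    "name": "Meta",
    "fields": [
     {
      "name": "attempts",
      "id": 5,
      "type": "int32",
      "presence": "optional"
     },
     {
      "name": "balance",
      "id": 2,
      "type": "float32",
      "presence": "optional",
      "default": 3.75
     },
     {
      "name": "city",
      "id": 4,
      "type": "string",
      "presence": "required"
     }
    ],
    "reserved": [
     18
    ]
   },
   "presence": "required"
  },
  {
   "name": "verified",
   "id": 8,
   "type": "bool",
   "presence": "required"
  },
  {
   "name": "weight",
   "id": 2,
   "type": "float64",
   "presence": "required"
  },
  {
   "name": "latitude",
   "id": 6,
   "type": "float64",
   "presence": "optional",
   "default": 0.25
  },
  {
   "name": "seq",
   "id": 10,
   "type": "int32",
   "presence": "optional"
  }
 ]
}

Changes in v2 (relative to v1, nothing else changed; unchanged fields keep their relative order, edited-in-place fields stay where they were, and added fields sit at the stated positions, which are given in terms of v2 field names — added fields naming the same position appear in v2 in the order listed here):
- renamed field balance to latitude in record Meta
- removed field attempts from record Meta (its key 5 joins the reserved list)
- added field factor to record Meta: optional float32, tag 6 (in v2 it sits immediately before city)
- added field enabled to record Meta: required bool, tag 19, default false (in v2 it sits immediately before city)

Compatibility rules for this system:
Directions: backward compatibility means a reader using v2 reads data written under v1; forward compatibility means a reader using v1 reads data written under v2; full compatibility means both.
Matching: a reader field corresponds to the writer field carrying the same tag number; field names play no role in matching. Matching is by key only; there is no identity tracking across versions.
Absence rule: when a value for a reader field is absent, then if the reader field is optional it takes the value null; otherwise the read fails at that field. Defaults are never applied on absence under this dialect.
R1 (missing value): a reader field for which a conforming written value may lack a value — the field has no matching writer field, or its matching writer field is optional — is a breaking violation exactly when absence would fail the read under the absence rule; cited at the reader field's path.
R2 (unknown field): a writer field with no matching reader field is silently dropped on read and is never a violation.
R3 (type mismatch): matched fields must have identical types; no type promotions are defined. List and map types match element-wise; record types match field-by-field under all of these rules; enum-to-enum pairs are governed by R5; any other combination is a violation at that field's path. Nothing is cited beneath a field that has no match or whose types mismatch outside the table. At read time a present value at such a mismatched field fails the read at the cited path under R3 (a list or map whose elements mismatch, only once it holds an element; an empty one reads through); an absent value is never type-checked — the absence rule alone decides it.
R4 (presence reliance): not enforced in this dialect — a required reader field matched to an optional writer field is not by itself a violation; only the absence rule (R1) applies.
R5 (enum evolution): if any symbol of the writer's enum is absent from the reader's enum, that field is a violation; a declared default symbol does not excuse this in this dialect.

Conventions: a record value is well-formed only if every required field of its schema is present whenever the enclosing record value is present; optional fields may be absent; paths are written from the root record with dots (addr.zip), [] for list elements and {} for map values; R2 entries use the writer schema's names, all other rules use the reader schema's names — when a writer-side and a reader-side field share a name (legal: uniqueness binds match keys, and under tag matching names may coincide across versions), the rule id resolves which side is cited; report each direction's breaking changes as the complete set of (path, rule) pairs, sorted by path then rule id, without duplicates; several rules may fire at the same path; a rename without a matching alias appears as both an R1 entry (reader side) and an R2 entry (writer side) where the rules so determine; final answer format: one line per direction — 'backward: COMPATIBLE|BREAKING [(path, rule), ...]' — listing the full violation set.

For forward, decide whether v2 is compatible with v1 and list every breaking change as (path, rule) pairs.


the writer's type comes first in each Invoice pair
forward for Invoice (reader v1, writer v2):
  writer required, Role -> Role: reader role maps from writer role
  writer required, Meta -> Meta: reader audit maps from writer audit
  writer required, bool -> bool: reader verified maps from writer verified
  writer required, float64 -> float64: reader weight maps from writer weight
  writer optional, float64 -> float64: reader latitude maps from writer latitude
  writer optional, int32 -> int32: reader seq maps from writer seq
  audit.attempts: no writer-side match
  writer optional, float32 -> float32: reader audit.balance maps from writer audit.latitude
  writer required, string -> string: reader audit.city maps from writer audit.city
  audit.factor (writer side), unknown to reader
  audit.enabled (writer side), unknown to reader
  => forward verdict for Invoice: COMPATIBLE, no violations
the other Invoice changes do not affect what is asked:
  renamed field balance to latitude in record Meta -> inert for the asked Invoice verdict: nothing fires
  removed field attempts from record Meta (its key 5 joins the reserved list) -> inert for the asked Invoice verdict: nothing fires
  added field factor to record Meta: optional float32, tag 6 (in v2 it sits immediately before city) -> inert for the asked Invoice verdict: nothing fires
  added field enabled to record Meta: required bool, tag 19, default false (in v2 it sits immediately before city) -> its effect on Invoice is confined to the backward direction, not asked

forward: COMPATIBLE []


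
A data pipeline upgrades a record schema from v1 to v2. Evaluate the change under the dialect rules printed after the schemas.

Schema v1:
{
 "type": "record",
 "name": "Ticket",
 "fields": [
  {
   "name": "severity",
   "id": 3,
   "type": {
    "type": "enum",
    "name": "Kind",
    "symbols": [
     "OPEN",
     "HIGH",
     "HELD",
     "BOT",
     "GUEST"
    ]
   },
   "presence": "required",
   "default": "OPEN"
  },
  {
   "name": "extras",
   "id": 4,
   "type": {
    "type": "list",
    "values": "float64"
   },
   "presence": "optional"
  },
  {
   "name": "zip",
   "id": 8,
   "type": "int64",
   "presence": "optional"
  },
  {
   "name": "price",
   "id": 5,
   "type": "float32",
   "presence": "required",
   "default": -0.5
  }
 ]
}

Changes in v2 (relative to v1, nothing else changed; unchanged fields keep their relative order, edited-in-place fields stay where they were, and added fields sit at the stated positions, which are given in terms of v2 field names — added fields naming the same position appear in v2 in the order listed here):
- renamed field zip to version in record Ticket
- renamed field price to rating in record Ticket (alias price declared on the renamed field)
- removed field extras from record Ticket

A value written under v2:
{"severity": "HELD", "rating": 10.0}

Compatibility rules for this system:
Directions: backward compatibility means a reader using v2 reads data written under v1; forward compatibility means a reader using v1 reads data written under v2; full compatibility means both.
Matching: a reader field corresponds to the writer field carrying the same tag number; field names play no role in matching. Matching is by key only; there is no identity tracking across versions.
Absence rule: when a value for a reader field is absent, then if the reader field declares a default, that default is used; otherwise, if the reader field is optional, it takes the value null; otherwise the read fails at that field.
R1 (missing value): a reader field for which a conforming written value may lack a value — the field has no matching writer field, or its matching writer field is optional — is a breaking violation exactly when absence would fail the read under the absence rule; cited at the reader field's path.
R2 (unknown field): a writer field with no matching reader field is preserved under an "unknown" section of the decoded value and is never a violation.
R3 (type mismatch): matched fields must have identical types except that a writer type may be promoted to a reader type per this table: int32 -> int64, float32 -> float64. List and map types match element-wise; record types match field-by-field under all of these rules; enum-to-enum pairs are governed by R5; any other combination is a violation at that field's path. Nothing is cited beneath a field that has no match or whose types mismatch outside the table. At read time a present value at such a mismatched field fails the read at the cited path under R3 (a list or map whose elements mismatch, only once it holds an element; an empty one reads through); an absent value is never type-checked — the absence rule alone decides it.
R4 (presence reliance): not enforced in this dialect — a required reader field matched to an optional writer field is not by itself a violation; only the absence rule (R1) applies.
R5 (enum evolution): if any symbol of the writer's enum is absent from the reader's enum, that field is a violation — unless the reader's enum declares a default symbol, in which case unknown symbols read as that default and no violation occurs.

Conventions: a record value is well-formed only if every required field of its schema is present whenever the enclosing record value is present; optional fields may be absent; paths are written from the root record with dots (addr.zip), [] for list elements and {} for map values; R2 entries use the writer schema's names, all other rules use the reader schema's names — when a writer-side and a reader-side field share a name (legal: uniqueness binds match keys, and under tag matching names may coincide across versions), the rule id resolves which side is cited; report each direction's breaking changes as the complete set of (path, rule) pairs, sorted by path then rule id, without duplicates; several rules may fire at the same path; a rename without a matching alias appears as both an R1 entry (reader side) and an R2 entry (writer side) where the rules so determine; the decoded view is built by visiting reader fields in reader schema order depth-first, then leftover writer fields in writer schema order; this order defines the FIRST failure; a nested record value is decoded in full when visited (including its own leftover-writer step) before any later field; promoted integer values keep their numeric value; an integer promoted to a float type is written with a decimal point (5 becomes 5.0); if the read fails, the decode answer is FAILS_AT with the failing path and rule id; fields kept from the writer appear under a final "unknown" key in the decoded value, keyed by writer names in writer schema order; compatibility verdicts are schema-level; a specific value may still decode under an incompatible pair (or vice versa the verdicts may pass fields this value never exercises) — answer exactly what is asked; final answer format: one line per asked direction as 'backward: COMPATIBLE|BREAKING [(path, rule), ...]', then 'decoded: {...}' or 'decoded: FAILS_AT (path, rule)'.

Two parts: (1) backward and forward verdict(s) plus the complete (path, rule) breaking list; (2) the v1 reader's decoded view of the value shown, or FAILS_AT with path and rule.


the writer's type comes first in each Ticket pair
checking backward for Ticket: reader v2 against writer v1:
  Kind -> Kind, writer required: severity aligns to severity
  int64 -> int64, writer optional: version aligns to zip
  float32 -> float32, writer required: rating aligns to price
  leftover writer field: extras
  => no violations; backward on Ticket: COMPATIBLE
checking forward for Ticket: reader v1 against writer v2:
  Kind -> Kind, writer required: severity aligns to severity
  extras: no writer match
  int64 -> int64, writer optional: zip aligns to version
  float32 -> float32, writer required: price aligns to rating
  => no violations; forward on Ticket: COMPATIBLE
migrating the Ticket value to v1:
  severity := "HELD"
  extras := null (not supplied -> null)
  zip := null (not supplied -> null)
  price := 10.0 (from writer rating)
  => decoded: {"severity": "HELD", "extras": null, "zip": null, "price": 10.0}

backward: COMPATIBLE []; forward: COMPATIBLE []; decoded: {"severity": "HELD", "extras": null, "zip": null, "price": 10.0}


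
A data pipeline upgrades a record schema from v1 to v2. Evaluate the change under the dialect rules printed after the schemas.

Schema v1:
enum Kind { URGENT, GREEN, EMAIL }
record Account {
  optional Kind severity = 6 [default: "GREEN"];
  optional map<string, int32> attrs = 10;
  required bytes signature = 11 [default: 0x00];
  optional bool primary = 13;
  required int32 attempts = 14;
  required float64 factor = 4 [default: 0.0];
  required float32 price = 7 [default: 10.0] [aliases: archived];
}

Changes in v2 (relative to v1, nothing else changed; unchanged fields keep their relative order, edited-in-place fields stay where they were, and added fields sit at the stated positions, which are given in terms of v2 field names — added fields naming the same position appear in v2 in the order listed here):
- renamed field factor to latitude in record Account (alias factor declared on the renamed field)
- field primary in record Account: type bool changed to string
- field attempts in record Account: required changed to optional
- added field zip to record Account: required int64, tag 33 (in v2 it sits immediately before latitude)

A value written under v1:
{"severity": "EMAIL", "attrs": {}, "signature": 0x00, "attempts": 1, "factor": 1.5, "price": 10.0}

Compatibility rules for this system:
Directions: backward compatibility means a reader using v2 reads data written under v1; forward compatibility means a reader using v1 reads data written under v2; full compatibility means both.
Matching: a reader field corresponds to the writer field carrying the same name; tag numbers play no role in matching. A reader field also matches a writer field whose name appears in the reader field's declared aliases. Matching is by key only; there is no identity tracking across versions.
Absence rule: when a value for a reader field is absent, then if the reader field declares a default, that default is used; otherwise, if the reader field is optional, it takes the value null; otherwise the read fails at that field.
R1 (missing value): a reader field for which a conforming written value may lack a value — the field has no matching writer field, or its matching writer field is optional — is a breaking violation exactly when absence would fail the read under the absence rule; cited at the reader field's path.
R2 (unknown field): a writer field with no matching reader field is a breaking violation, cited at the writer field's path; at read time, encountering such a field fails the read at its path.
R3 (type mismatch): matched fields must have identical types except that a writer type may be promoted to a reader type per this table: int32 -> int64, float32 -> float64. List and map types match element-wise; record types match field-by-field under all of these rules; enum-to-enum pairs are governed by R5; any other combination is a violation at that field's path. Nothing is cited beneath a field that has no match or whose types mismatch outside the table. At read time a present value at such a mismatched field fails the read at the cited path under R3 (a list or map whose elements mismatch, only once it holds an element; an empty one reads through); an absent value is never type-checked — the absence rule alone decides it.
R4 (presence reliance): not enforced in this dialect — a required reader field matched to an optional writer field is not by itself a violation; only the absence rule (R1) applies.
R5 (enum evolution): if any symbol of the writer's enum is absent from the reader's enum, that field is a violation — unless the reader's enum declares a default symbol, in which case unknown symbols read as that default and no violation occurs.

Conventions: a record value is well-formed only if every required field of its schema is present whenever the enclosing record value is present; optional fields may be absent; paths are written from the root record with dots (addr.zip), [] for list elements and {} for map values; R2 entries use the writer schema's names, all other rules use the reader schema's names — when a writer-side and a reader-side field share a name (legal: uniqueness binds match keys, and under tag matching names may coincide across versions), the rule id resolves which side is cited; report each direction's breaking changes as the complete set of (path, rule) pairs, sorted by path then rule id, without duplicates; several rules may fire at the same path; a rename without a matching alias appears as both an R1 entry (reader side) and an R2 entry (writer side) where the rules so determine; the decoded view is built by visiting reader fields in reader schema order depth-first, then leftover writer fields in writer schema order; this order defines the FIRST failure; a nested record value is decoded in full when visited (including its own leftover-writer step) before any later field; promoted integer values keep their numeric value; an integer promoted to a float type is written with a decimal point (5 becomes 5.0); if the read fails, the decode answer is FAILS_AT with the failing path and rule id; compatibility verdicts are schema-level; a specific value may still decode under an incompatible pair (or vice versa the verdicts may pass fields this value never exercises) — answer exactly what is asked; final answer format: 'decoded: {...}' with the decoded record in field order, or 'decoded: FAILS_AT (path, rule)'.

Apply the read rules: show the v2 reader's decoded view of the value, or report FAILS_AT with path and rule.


in Account below, arrows point writer -> reader
decoding the Account value with the v2 reader:
  severity := "EMAIL"
  attrs := {}
  signature := 0x00
  primary := null (absent, optional -> null)
  attempts := 1
  read fails at zip under R1 (no fill)
  => FAILS_AT (zip, R1)
the rest of the Account diff is inert for this question:
  renamed field factor to latitude in record Account (alias factor declared on the renamed field) -> matters for Account compatibility verdicts, not for this value's decode
  field primary in record Account: type bool changed to string -> matters for Account compatibility verdicts, not for this value's decode
  field attempts in record Account: required changed to optional -> matters for Account compatibility verdicts, not for this value's decode

decoded: FAILS_AT (zip, R1)


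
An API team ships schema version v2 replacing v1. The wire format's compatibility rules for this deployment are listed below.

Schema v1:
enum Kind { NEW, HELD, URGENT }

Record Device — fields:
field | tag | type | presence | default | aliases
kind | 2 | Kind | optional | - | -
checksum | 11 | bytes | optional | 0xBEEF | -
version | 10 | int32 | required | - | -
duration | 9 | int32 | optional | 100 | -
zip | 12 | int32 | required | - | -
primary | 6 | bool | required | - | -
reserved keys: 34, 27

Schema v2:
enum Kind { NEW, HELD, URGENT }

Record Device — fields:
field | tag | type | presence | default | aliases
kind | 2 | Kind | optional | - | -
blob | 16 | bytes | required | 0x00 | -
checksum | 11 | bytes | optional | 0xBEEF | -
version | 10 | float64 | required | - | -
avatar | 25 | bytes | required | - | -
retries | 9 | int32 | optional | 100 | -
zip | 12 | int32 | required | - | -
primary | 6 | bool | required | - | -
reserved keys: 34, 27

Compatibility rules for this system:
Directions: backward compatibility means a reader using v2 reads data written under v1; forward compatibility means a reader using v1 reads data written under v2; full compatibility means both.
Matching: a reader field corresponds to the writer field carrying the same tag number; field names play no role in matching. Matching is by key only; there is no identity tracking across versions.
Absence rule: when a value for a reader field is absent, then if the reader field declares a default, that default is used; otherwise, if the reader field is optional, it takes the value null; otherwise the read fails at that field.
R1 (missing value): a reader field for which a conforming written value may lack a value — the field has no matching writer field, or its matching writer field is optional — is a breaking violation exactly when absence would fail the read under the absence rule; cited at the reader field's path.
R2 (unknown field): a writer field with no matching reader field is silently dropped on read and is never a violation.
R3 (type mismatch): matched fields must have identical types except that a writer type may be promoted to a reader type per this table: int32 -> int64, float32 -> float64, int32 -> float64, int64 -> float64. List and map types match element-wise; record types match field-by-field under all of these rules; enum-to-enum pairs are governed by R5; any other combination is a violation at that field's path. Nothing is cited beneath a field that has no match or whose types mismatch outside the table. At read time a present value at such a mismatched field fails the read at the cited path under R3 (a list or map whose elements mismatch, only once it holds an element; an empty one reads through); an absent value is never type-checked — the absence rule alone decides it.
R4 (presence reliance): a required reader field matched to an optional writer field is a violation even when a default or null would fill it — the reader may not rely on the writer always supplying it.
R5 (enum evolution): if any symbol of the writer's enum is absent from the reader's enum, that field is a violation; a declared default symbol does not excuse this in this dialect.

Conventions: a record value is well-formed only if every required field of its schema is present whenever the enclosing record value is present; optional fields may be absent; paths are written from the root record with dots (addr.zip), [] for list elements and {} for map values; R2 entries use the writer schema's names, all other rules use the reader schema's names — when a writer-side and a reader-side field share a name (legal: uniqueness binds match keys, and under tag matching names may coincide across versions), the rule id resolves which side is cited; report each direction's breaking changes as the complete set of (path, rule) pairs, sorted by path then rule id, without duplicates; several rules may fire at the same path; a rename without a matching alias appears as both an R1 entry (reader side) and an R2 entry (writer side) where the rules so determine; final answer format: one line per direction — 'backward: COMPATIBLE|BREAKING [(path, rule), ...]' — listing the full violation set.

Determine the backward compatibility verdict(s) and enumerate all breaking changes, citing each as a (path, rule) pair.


backward: BREAKING [(avatar, R1)]

the writer's type comes first in each Device pair
backward for Device (reader v2, writer v1):
  Kind -> Kind, writer optional: kind aligns to kind
  blob has no writer counterpart
  bytes -> bytes, writer optional: checksum aligns to checksum
  int32 -> float64, writer required: version aligns to version
  avatar has no writer counterpart
  int32 -> int32, writer optional: retries aligns to duration
  int32 -> int32, writer required: zip aligns to zip
  bool -> bool, writer required: primary aligns to primary
  breaking: (avatar, R1)
  backward on Device therefore BREAKING (1)
diffs on Device not affecting the asked answer:
  field version in record Device: type int32 changed to float64 -> its effect on Device is confined to the forward direction, not asked
  added field blob to record Device: required bytes, tag 16, default 0x00 (in v2 it sits immediately before checksum) -> no rule fires on it in Device's dialect; the asked verdict holds
  renamed field duration to retries in record Device -> no rule fires on it in Device's dialect; the asked verdict holds


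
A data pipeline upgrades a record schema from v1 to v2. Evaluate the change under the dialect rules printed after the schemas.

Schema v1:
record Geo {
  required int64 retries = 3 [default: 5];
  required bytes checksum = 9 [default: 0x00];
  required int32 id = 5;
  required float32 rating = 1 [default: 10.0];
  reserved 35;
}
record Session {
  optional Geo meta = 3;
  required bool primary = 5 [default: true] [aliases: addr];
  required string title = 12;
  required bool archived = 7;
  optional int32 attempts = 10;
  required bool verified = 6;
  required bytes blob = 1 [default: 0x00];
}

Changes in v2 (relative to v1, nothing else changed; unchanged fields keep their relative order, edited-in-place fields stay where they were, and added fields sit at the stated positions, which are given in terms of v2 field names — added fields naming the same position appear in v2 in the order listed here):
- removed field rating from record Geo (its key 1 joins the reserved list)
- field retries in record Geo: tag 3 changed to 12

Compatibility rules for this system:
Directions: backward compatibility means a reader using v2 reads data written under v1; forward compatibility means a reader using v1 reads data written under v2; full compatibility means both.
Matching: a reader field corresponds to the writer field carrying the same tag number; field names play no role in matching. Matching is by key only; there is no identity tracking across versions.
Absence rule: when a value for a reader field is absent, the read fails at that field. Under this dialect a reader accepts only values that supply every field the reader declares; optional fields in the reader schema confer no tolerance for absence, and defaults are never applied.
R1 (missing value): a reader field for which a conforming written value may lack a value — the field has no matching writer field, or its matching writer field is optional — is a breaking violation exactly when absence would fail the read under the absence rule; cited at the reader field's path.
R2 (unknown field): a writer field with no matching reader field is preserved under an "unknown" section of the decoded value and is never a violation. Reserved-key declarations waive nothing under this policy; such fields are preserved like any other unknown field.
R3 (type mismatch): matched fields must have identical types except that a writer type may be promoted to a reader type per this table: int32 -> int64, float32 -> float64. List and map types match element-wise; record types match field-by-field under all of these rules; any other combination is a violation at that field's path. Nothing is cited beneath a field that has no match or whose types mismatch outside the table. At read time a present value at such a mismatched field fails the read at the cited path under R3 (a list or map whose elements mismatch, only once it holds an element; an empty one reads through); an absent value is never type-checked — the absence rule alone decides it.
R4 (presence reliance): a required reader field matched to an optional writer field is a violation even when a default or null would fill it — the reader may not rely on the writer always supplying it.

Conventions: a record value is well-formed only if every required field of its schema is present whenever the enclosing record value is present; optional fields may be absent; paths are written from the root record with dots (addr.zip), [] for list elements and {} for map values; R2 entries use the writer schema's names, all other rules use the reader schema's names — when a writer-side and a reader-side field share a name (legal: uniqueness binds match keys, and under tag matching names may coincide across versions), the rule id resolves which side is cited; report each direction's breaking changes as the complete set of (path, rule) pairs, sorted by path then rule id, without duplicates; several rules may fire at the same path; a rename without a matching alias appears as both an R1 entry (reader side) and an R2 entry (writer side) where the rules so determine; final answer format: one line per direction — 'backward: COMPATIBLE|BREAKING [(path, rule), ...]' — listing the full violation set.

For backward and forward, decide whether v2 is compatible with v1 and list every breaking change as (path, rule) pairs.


backward: BREAKING [(attempts, R1), (meta, R1), (meta.retries, R1)]; forward: BREAKING [(attempts, R1), (meta, R1), (meta.rating, R1), (meta.retries, R1)]

arrows below run writer -> reader for Session
backward analysis of Session with v2 as reader and v1 as writer:
  meta: Geo -> Geo, writer optional; from meta
  primary: bool -> bool, writer required; from primary
  title: string -> string, writer required; from title
  archived: bool -> bool, writer required; from archived
  attempts: int32 -> int32, writer optional; from attempts
  verified: bool -> bool, writer required; from verified
  blob: bytes -> bytes, writer required; from blob
  no writer field matches reader meta.retries
  meta.checksum: bytes -> bytes, writer required; from meta.checksum
  meta.id: int32 -> int32, writer required; from meta.id
  writer field meta.retries has no reader counterpart
  writer field meta.rating has no reader counterpart
  R1 fires at attempts
  R1 fires at meta
  R1 fires at meta.retries
  backward on Session therefore BREAKING (3)
forward analysis of Session with v1 as reader and v2 as writer:
  meta: Geo -> Geo, writer optional; from meta
  primary: bool -> bool, writer required; from primary
  title: string -> string, writer required; from title
  archived: bool -> bool, writer required; from archived
  attempts: int32 -> int32, writer optional; from attempts
  verified: bool -> bool, writer required; from verified
  blob: bytes -> bytes, writer required; from blob
  no writer field matches reader meta.retries
  meta.checksum: bytes -> bytes, writer required; from meta.checksum
  meta.id: int32 -> int32, writer required; from meta.id
  no writer field matches reader meta.rating
  writer field meta.retries has no reader counterpart
  R1 fires at attempts
  R1 fires at meta
  R1 fires at meta.rating
  R1 fires at meta.retries
  forward on Session therefore BREAKING (4)


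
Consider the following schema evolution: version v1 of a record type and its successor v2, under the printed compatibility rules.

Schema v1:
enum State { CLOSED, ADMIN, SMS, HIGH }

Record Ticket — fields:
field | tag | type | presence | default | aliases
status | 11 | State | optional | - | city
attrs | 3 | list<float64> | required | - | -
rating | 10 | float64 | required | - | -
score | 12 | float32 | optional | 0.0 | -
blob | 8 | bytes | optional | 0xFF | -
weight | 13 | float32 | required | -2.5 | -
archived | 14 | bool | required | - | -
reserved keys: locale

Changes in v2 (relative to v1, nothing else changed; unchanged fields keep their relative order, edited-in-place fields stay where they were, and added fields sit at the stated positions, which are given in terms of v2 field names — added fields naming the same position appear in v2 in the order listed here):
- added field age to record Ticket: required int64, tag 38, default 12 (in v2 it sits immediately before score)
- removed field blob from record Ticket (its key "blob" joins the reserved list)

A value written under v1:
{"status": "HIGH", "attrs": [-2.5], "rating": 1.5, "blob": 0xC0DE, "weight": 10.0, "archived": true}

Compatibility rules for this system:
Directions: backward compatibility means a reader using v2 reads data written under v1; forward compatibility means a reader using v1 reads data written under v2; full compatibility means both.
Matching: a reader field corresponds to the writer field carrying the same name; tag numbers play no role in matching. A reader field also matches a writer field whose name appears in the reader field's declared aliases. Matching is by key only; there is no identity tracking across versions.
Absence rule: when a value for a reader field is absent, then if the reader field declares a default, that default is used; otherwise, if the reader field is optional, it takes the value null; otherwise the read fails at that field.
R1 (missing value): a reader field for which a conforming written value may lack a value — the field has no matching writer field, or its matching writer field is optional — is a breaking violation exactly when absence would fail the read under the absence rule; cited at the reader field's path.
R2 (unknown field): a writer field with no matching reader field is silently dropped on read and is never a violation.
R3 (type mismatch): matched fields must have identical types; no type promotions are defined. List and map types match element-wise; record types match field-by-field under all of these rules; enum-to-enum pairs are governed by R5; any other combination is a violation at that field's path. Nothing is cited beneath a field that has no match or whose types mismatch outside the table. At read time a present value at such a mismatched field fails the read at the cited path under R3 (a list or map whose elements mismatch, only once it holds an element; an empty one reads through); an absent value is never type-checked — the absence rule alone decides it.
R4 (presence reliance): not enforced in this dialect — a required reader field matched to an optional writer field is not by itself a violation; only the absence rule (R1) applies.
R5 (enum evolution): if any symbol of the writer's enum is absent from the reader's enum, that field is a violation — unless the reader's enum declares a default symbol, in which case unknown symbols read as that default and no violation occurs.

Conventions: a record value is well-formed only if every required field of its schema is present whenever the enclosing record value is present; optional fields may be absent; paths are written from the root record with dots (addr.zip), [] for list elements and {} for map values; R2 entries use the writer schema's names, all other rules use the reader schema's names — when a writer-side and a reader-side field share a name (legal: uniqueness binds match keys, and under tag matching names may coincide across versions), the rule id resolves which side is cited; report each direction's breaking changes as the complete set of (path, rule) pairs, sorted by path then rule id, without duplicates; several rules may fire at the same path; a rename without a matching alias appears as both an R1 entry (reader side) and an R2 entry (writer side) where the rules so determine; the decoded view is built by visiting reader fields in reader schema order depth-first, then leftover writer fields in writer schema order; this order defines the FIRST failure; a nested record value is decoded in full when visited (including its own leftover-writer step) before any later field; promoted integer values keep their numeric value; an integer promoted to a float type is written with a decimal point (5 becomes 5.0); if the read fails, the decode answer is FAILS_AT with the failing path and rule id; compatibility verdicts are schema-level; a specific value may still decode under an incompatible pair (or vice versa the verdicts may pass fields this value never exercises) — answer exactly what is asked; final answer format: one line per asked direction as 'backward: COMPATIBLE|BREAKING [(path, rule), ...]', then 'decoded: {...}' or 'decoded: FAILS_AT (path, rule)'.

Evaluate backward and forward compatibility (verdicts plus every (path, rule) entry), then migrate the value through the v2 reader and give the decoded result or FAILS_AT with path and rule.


in Ticket below, arrows point writer -> reader
backward analysis of Ticket with v2 as reader and v1 as writer:
  status: paired with writer status (State -> State; writer optional)
  attrs: paired with writer attrs (list<float64> -> list<float64>; writer required)
  rating: paired with writer rating (float64 -> float64; writer required)
  age: no writer-side match
  score: paired with writer score (float32 -> float32; writer optional)
  weight: paired with writer weight (float32 -> float32; writer required)
  archived: paired with writer archived (bool -> bool; writer required)
  leftover writer field: blob
  => no violations; backward on Ticket: COMPATIBLE
forward analysis of Ticket with v1 as reader and v2 as writer:
  status: paired with writer status (State -> State; writer optional)
  attrs: paired with writer attrs (list<float64> -> list<float64>; writer required)
  rating: paired with writer rating (float64 -> float64; writer required)
  score: paired with writer score (float32 -> float32; writer optional)
  blob: no writer-side match
  weight: paired with writer weight (float32 -> float32; writer required)
  archived: paired with writer archived (bool -> bool; writer required)
  leftover writer field: age
  => no violations; forward on Ticket: COMPATIBLE
migrating the Ticket value to v2:
  status := "HIGH"
  attrs := [-2.5]
  rating := 1.5
  age := 12 (no value, default fills)
  score := 0.0 (no value, default fills)
  weight := 10.0
  archived := true
  writer blob: unmatched, discarded
  => decoded: {"status": "HIGH", "attrs": [-2.5], "rating": 1.5, "age": 12, "score": 0.0, "weight": 10.0, "archived": true}

backward: COMPATIBLE []; forward: COMPATIBLE []; decoded: {"status": "HIGH", "attrs": [-2.5], "rating": 1.5, "age": 12, "score": 0.0, "weight": 10.0, "archived": true}


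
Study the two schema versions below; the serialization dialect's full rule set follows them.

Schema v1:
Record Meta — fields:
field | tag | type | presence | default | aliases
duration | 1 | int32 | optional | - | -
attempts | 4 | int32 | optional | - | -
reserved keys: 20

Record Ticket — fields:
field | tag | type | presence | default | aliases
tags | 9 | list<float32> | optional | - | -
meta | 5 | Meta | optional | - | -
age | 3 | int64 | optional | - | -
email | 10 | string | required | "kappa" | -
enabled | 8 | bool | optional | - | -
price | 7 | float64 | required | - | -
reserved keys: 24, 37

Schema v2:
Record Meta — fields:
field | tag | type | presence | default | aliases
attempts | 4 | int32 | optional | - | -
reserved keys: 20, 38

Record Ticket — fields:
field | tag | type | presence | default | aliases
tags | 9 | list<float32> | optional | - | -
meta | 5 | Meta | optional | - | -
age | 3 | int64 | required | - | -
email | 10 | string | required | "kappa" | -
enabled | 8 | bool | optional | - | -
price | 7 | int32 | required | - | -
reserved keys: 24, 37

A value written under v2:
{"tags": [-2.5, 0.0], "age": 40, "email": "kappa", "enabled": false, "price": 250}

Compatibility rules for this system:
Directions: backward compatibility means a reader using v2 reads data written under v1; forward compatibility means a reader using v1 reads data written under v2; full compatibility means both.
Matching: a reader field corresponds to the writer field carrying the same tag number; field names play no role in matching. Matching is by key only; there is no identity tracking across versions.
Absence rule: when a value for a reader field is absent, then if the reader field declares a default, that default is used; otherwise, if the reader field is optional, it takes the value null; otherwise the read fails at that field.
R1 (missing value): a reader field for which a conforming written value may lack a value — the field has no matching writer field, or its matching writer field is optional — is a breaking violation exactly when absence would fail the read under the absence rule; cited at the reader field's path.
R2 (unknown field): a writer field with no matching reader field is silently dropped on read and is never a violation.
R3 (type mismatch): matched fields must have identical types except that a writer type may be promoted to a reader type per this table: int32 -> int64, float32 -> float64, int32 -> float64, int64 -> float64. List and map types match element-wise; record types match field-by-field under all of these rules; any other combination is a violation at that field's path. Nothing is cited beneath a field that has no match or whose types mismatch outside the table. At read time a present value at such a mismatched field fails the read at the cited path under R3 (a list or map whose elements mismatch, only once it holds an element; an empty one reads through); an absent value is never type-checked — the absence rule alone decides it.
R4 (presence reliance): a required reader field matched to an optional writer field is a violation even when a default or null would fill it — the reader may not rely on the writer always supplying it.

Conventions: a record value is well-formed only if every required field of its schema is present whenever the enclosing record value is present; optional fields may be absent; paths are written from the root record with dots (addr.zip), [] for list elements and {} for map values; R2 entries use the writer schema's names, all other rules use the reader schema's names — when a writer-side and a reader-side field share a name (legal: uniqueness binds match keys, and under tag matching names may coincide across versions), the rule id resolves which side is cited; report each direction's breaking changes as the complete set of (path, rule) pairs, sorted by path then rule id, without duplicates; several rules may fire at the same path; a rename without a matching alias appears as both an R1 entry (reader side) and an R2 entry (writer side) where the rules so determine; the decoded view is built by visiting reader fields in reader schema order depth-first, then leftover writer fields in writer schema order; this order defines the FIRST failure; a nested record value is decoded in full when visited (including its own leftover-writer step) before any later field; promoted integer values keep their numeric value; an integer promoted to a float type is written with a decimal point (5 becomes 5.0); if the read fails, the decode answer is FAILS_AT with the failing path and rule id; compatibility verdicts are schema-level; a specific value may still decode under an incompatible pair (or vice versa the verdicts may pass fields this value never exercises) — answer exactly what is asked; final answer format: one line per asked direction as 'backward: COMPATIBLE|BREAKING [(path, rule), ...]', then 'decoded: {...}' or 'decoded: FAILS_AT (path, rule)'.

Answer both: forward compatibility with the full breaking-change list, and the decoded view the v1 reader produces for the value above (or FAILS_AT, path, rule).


in Ticket below, arrows point writer -> reader
forward for Ticket (reader v1, writer v2):
  tags: list<float32> -> list<float32>, writer optional; from tags
  meta: Meta -> Meta, writer optional; from meta
  age: int64 -> int64, writer required; from age
  email: string -> string, writer required; from email
  enabled: bool -> bool, writer optional; from enabled
  price: int32 -> float64, writer required; from price
  no writer field matches reader meta.duration
  meta.attempts: int32 -> int32, writer optional; from meta.attempts
  => forward: COMPATIBLE
decode (reader v1):
  tags := [-2.5, 0.0]
  meta := null (not supplied -> null)
  age := 40
  email := "kappa"
  enabled := false
  price := 250.0 (int32 -> float64)
  => decoded: {"tags": [-2.5, 0.0], "meta": null, "age": 40, "email": "kappa", "enabled": false, "price": 250.0}
checking off the Ticket differences that do not matter here:
  field price in record Ticket: type float64 changed to int32 -> matters only for Ticket's backward compatibility — outside the asked direction
  removed field duration from record Meta -> no rule fires on it in Ticket's dialect; the asked verdict holds
  field age in record Ticket: optional changed to required -> matters only for Ticket's backward compatibility — outside the asked direction

forward: COMPATIBLE []; decoded: {"tags": [-2.5, 0.0], "meta": null, "age": 40, "email": "kappa", "enabled": false, "price": 250.0}
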